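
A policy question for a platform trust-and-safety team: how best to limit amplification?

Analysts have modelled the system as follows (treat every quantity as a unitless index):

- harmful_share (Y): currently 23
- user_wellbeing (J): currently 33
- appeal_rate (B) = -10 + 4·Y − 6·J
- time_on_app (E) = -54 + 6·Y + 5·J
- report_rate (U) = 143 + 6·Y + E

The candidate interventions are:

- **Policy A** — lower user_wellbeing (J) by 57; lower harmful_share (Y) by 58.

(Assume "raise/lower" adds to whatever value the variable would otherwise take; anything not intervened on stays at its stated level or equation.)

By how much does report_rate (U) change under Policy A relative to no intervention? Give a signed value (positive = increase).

Baseline:
  Y = 23
  J = 33
  E = -54 + 6·23 + 5·33 = 249
  U = 143 + 6·23 + 249 = 530
Policy A (J − 57, Y − 58):
  Y = 23 − 58 = -35
  J = 33 − 57 = -24
  E = -54 + 6·(-35) + 5·(-24) = -384
  U = 143 + 6·(-35) + (-384) = -451
Change in U: -451 − 530 = -981

-981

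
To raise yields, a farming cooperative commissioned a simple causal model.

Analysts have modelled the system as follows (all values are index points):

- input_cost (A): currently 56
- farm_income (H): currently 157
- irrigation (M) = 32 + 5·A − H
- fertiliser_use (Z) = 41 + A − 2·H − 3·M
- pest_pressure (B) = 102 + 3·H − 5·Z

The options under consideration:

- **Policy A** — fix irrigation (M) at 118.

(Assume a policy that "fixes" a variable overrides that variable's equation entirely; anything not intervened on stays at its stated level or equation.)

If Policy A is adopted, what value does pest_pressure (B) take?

Policy A (M := 118):
  A = 56
  H = 157
  M = 118
  Z = 41 + 56 − 2·157 − 3·118 = -571
  B = 102 + 3·157 − 5·(-571) = 3428

3428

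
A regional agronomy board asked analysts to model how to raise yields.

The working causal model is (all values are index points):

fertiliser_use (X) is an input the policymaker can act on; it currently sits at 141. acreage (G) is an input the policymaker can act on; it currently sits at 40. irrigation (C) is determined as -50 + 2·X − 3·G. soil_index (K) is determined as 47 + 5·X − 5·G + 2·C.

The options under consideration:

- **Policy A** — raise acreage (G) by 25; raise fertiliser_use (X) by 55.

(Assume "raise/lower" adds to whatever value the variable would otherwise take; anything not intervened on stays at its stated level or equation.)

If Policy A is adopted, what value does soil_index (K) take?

996

Policy A (G + 25, X + 55):
  X = 141 + 55 = 196
  G = 40 + 25 = 65
  C = -50 + 2·196 − 3·65 = 147
  K = 47 + 5·196 − 5·65 + 2·147 = 996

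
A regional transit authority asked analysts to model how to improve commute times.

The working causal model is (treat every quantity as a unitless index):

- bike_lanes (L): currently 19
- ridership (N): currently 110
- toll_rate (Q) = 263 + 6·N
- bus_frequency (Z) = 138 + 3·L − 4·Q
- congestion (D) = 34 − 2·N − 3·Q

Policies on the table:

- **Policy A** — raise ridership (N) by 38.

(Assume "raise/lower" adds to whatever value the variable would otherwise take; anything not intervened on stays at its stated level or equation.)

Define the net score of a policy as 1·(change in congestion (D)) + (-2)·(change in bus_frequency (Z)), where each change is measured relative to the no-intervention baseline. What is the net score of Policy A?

Baseline:
  L = 19
  N = 110
  Q = 263 + 6·110 = 923
  Z = 138 + 3·19 − 4·923 = -3497
  D = 34 − 2·110 − 3·923 = -2955
Policy A (N + 38):
  L = 19
  N = 110 + 38 = 148
  Q = 263 + 6·148 = 1151
  Z = 138 + 3·19 − 4·1151 = -4409
  D = 34 − 2·148 − 3·1151 = -3715
ΔD = -3715 − (-2955) = -760; ΔZ = -4409 − (-3497) = -912
Score = 1·(-760) + (-2)·(-912) = 1064

1064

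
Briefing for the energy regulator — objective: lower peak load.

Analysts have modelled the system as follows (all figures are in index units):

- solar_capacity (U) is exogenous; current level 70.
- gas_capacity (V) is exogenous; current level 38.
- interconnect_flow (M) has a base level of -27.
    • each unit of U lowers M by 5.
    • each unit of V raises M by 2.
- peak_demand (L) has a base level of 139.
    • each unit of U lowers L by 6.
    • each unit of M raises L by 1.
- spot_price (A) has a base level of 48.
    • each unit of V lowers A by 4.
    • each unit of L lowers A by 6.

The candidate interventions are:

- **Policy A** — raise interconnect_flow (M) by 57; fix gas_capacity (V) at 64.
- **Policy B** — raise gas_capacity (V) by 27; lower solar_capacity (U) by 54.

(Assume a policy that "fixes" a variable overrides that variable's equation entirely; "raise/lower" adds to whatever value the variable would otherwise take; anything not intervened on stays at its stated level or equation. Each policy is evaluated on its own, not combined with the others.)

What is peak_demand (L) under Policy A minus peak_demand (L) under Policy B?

Policy A (M + 57, V := 64):
  U = 70
  V = 64
  M = -27 − 5·70 + 2·64 (+57 from intervention) = -192
  L = 139 − 6·70 + (-192) = -473
Policy B (V + 27, U − 54):
  U = 70 − 54 = 16
  V = 38 + 27 = 65
  M = -27 − 5·16 + 2·65 = 23
  L = 139 − 6·16 + 23 = 66
L: -473 − 66 = -539

-539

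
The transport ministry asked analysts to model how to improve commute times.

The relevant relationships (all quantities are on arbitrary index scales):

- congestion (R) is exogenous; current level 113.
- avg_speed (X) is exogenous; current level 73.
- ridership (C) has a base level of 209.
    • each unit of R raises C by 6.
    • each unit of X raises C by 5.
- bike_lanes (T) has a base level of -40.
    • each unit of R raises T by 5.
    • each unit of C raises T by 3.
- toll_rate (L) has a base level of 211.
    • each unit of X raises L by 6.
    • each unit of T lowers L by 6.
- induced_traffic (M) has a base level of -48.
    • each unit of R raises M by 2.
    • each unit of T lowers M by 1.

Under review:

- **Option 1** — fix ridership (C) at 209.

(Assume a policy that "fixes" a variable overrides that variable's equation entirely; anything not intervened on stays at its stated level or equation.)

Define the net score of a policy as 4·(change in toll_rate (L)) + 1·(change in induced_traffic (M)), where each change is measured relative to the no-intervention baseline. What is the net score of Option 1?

78225

Baseline:
  R = 113
  X = 73
  C = 209 + 6·113 + 5·73 = 1252
  T = -40 + 5·113 + 3·1252 = 4281
  L = 211 + 6·73 − 6·4281 = -25037
  M = -48 + 2·113 − 4281 = -4103
Option 1 (C := 209):
  R = 113
  X = 73
  C = 209
  T = -40 + 5·113 + 3·209 = 1152
  L = 211 + 6·73 − 6·1152 = -6263
  M = -48 + 2·113 − 1152 = -974
ΔL = -6263 − (-25037) = 18774; ΔM = -974 − (-4103) = 3129
Score = 4·18774 + 1·3129 = 78225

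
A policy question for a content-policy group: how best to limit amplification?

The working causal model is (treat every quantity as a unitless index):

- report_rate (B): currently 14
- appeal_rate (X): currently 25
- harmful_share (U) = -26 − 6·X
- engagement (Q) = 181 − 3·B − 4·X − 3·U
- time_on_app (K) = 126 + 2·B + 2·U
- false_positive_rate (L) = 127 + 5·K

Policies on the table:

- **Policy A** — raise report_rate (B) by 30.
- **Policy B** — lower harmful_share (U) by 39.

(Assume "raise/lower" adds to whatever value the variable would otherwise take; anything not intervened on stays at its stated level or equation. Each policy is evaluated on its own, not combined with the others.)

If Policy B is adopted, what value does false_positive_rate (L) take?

-1253

Policy B (U − 39):
  B = 14
  X = 25
  U = -26 − 6·25 (−39 from intervention) = -215
  K = 126 + 2·14 + 2·(-215) = -276
  L = 127 + 5·(-276) = -1253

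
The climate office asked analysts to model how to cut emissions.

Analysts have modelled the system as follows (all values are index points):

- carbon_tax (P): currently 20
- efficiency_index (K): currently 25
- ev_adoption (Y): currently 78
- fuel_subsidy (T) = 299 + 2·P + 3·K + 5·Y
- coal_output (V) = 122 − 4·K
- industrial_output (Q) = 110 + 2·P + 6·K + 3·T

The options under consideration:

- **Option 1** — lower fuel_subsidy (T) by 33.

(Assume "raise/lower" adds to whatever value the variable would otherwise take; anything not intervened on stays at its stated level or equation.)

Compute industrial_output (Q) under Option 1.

2613

Option 1 (T − 33):
  P = 20
  K = 25
  Y = 78
  T = 299 + 2·20 + 3·25 + 5·78 (−33 from intervention) = 771
  Q = 110 + 2·20 + 6·25 + 3·771 = 2613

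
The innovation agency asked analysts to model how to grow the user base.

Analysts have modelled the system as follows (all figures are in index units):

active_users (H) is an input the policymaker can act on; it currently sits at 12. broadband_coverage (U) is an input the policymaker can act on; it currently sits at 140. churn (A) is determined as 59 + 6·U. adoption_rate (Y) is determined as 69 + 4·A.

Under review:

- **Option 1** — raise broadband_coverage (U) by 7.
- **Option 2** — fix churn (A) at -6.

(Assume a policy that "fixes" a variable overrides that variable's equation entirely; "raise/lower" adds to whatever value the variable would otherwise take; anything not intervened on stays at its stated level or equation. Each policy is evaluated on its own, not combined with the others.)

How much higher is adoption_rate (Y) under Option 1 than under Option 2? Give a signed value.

3788

Option 1 (U + 7):
  U = 140 + 7 = 147
  A = 59 + 6·147 = 941
  Y = 69 + 4·941 = 3833
Option 2 (A := -6):
  U = 140
  A = -6
  Y = 69 + 4·(-6) = 45
Y: 3833 − 45 = 3788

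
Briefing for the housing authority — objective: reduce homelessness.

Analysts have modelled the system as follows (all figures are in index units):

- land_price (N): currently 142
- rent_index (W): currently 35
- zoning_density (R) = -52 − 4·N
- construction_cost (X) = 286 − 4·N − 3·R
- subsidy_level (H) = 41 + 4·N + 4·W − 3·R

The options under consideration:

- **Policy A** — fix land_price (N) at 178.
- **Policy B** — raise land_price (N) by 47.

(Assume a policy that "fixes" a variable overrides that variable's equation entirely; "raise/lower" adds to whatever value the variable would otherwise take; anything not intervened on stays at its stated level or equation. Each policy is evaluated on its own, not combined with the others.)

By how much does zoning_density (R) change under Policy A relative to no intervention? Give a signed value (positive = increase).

-144

Baseline:
  N = 142
  R = -52 − 4·142 = -620
Policy A (N := 178):
  N = 178
  R = -52 − 4·178 = -764
Change in R: -764 − (-620) = -144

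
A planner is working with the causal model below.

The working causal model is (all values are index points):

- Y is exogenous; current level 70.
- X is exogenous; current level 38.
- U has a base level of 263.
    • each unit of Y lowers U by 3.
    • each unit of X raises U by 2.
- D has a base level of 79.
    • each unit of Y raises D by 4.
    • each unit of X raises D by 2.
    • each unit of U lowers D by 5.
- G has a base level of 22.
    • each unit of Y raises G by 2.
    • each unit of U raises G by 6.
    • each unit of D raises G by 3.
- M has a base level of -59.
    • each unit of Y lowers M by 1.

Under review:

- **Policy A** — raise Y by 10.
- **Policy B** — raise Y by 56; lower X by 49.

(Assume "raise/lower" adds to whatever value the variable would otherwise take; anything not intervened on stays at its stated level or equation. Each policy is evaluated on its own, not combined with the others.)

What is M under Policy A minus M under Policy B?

Policy A (Y + 10):
  Y = 70 + 10 = 80
  M = -59 − 80 = -139
Policy B (Y + 56, X − 49):
  Y = 70 + 56 = 126
  M = -59 − 126 = -185
M: -139 − (-185) = 46

46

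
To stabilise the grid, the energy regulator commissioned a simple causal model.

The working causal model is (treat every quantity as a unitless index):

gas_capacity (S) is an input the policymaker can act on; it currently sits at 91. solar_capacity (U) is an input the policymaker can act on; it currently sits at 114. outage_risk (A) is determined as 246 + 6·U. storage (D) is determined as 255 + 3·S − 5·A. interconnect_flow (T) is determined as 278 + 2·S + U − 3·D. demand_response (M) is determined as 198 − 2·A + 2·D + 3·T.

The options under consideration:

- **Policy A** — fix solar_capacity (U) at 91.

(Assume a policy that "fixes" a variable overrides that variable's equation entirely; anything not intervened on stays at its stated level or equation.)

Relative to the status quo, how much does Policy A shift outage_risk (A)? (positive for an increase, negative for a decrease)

Baseline:
  U = 114
  A = 246 + 6·114 = 930
Policy A (U := 91):
  U = 91
  A = 246 + 6·91 = 792
Change in A: 792 − 930 = -138

-138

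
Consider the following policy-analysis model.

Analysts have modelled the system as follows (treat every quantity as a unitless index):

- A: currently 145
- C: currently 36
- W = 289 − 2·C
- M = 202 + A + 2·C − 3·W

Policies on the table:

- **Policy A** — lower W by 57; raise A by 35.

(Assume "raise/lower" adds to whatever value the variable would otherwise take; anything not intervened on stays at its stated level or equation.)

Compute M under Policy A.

Policy A (W − 57, A + 35):
  A = 145 + 35 = 180
  C = 36
  W = 289 − 2·36 (−57 from intervention) = 160
  M = 202 + 180 + 2·36 − 3·160 = -26

-26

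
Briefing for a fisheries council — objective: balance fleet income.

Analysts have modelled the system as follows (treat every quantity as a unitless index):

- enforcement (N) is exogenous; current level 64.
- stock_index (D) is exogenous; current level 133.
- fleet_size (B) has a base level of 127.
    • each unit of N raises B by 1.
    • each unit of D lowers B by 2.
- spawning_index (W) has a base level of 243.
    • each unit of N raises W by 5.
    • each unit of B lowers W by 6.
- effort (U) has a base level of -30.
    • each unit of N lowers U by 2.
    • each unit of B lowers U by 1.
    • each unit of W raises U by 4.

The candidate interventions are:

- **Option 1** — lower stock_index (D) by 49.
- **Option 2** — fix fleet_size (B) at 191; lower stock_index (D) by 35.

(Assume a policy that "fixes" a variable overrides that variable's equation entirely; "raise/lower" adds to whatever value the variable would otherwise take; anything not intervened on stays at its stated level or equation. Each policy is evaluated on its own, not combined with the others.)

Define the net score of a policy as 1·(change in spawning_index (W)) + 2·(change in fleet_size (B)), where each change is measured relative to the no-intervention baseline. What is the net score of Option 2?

Baseline:
  N = 64
  D = 133
  B = 127 + 64 − 2·133 = -75
  W = 243 + 5·64 − 6·(-75) = 1013
Option 2 (B := 191, D − 35):
  N = 64
  D = 133 − 35 = 98
  B = 191
  W = 243 + 5·64 − 6·191 = -583
ΔW = -583 − 1013 = -1596; ΔB = 191 − (-75) = 266
Score = 1·(-1596) + 2·266 = -1064

-1064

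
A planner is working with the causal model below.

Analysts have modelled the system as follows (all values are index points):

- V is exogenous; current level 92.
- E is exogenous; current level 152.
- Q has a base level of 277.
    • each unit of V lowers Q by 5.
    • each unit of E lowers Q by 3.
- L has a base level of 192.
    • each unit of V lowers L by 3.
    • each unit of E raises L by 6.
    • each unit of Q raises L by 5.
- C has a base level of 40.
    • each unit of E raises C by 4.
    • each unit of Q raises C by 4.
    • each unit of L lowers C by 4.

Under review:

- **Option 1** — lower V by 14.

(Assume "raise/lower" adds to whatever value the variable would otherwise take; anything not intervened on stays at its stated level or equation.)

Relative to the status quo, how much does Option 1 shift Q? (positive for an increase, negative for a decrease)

Baseline:
  V = 92
  E = 152
  Q = 277 − 5·92 − 3·152 = -639
Option 1 (V − 14):
  V = 92 − 14 = 78
  E = 152
  Q = 277 − 5·78 − 3·152 = -569
Change in Q: -569 − (-639) = 70

70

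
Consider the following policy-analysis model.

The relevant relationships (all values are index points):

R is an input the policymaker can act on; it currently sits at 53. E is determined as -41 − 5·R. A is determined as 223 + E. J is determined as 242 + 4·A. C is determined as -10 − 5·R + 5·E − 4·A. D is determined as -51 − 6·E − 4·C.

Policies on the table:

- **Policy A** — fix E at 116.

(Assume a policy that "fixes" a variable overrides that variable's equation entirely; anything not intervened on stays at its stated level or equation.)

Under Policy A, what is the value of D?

Policy A (E := 116):
  R = 53
  E = 116
  A = 223 + 116 = 339
  C = -10 − 5·53 + 5·116 − 4·339 = -1051
  D = -51 − 6·116 − 4·(-1051) = 3457

3457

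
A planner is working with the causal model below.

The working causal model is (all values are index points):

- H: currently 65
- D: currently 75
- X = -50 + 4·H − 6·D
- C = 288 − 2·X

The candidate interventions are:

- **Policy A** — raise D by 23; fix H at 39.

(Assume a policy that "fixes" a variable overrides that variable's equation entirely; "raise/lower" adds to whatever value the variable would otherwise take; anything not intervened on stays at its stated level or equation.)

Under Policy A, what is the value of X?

Policy A (D + 23, H := 39):
  H = 39
  D = 75 + 23 = 98
  X = -50 + 4·39 − 6·98 = -482

-482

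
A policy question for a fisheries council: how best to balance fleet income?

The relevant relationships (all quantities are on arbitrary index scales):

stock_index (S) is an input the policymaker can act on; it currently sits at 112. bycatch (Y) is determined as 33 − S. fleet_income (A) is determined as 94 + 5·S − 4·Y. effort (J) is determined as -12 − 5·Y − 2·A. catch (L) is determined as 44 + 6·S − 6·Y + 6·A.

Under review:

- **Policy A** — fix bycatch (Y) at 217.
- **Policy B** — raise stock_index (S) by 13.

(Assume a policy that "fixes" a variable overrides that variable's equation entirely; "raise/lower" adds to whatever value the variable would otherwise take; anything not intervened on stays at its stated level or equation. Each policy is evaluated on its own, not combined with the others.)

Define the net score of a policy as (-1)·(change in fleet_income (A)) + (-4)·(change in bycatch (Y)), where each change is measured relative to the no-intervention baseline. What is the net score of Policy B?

Baseline:
  S = 112
  Y = 33 − 112 = -79
  A = 94 + 5·112 − 4·(-79) = 970
Policy B (S + 13):
  S = 112 + 13 = 125
  Y = 33 − 125 = -92
  A = 94 + 5·125 − 4·(-92) = 1087
ΔA = 1087 − 970 = 117; ΔY = -92 − (-79) = -13
Score = (-1)·117 + (-4)·(-13) = -65

-65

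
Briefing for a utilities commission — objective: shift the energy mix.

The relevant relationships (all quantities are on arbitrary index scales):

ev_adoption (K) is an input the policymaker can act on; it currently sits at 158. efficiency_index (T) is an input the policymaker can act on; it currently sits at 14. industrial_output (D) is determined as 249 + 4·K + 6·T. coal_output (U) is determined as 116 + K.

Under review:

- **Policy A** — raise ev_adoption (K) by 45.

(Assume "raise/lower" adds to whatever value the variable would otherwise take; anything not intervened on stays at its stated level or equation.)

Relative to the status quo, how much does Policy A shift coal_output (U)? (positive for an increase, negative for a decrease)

Baseline:
  K = 158
  U = 116 + 158 = 274
Policy A (K + 45):
  K = 158 + 45 = 203
  U = 116 + 203 = 319
Change in U: 319 − 274 = 45

45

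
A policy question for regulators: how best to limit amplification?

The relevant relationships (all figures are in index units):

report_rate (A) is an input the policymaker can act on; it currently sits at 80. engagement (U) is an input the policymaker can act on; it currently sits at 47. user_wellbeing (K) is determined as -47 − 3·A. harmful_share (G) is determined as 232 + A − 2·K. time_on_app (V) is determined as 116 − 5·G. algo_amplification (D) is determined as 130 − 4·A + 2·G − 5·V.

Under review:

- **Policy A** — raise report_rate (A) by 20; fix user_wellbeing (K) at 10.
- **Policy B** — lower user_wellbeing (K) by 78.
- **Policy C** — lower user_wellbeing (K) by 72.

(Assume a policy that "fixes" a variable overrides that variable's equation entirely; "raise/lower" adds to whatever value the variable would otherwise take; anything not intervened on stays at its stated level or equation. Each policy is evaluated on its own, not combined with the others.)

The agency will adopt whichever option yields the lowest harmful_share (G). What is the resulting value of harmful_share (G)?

312

Policy A (A + 20, K := 10):
  A = 80 + 20 = 100
  K = 10
  G = 232 + 100 − 2·10 = 312
Policy B (K − 78):
  A = 80
  K = -47 − 3·80 (−78 from intervention) = -365
  G = 232 + 80 − 2·(-365) = 1042
Policy C (K − 72):
  A = 80
  K = -47 − 3·80 (−72 from intervention) = -359
  G = 232 + 80 − 2·(-359) = 1030
Comparing — Policy A: G=312, Policy B: G=1042, Policy C: G=1030. Lowest is 312 (Policy A).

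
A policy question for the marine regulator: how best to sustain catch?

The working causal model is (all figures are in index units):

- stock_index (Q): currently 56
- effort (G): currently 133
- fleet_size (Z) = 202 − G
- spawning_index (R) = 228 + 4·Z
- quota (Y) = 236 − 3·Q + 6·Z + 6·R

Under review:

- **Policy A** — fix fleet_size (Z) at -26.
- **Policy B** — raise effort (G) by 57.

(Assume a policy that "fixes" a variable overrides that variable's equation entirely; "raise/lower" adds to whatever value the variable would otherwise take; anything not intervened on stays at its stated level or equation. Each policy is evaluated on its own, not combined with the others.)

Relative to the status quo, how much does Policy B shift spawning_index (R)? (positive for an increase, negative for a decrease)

Baseline:
  G = 133
  Z = 202 − 133 = 69
  R = 228 + 4·69 = 504
Policy B (G + 57):
  G = 133 + 57 = 190
  Z = 202 − 190 = 12
  R = 228 + 4·12 = 276
Change in R: 276 − 504 = -228

-228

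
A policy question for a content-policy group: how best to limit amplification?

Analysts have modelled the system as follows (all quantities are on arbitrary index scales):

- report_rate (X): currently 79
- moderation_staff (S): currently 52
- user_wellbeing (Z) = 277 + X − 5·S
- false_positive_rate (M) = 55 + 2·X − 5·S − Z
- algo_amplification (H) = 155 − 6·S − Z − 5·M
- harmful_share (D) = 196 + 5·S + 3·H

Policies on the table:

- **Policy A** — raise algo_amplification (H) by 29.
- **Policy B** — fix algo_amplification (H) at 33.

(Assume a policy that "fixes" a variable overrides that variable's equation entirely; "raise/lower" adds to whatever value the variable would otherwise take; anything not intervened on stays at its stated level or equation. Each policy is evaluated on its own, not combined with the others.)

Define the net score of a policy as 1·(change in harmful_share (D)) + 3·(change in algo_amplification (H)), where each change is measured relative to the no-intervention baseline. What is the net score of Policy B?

Baseline:
  X = 79
  S = 52
  Z = 277 + 79 − 5·52 = 96
  M = 55 + 2·79 − 5·52 − 96 = -143
  H = 155 − 6·52 − 96 − 5·(-143) = 462
  D = 196 + 5·52 + 3·462 = 1842
Policy B (H := 33):
  X = 79
  S = 52
  Z = 277 + 79 − 5·52 = 96
  M = 55 + 2·79 − 5·52 − 96 = -143
  H = 33
  D = 196 + 5·52 + 3·33 = 555
ΔD = 555 − 1842 = -1287; ΔH = 33 − 462 = -429
Score = 1·(-1287) + 3·(-429) = -2574

-2574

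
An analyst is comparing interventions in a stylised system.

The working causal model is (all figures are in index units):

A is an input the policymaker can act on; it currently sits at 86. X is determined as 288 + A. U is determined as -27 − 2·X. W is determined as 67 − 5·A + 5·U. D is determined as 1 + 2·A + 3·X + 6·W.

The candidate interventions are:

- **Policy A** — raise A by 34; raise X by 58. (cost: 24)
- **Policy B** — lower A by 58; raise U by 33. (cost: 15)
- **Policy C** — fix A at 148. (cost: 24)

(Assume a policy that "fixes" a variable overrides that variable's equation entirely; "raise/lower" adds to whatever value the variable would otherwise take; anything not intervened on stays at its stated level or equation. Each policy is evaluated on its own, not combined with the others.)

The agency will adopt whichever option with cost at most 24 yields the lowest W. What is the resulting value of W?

-5328

Policy A (A + 34, X + 58):
  A = 86 + 34 = 120
  X = 288 + 120 (+58 from intervention) = 466
  U = -27 − 2·466 = -959
  W = 67 − 5·120 + 5·(-959) = -5328
Policy B (A − 58, U + 33):
  A = 86 − 58 = 28
  X = 288 + 28 = 316
  U = -27 − 2·316 (+33 from intervention) = -626
  W = 67 − 5·28 + 5·(-626) = -3203
Policy C (A := 148):
  A = 148
  X = 288 + 148 = 436
  U = -27 − 2·436 = -899
  W = 67 − 5·148 + 5·(-899) = -5168
Comparing — Policy A: W=-5328, Policy B: W=-3203, Policy C: W=-5168. Lowest is -5328 (Policy A).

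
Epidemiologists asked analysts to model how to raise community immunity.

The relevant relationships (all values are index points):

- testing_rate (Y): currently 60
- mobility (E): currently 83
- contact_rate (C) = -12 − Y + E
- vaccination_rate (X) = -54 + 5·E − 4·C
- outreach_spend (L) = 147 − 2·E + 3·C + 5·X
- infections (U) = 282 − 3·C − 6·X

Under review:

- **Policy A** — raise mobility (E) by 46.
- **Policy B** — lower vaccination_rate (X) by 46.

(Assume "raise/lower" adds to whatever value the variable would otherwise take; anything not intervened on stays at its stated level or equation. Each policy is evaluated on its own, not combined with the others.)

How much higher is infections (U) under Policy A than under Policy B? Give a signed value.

-690

Policy A (E + 46):
  Y = 60
  E = 83 + 46 = 129
  C = -12 − 60 + 129 = 57
  X = -54 + 5·129 − 4·57 = 363
  U = 282 − 3·57 − 6·363 = -2067
Policy B (X − 46):
  Y = 60
  E = 83
  C = -12 − 60 + 83 = 11
  X = -54 + 5·83 − 4·11 (−46 from intervention) = 271
  U = 282 − 3·11 − 6·271 = -1377
U: -2067 − (-1377) = -690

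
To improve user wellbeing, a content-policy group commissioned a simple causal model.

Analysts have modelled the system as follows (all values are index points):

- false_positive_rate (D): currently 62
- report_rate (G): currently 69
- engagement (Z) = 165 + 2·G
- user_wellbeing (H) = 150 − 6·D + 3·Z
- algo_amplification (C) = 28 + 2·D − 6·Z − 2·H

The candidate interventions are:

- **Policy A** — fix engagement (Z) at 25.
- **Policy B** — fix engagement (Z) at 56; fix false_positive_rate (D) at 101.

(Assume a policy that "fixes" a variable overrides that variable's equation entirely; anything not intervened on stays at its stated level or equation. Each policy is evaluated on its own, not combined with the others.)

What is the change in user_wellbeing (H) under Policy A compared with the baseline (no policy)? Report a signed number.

Baseline:
  D = 62
  G = 69
  Z = 165 + 2·69 = 303
  H = 150 − 6·62 + 3·303 = 687
Policy A (Z := 25):
  D = 62
  G = 69
  Z = 25
  H = 150 − 6·62 + 3·25 = -147
Change in H: -147 − 687 = -834

-834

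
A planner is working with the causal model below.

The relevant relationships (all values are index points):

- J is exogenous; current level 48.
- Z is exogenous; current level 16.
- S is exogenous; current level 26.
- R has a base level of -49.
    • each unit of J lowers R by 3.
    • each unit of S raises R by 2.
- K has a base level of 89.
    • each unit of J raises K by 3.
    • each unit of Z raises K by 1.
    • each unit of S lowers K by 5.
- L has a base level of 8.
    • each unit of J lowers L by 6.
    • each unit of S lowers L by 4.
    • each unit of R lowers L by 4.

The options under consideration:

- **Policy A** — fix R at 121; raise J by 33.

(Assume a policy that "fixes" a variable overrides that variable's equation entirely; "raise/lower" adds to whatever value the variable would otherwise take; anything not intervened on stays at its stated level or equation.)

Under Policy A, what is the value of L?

-1066

Policy A (R := 121, J + 33):
  J = 48 + 33 = 81
  S = 26
  R = 121
  L = 8 − 6·81 − 4·26 − 4·121 = -1066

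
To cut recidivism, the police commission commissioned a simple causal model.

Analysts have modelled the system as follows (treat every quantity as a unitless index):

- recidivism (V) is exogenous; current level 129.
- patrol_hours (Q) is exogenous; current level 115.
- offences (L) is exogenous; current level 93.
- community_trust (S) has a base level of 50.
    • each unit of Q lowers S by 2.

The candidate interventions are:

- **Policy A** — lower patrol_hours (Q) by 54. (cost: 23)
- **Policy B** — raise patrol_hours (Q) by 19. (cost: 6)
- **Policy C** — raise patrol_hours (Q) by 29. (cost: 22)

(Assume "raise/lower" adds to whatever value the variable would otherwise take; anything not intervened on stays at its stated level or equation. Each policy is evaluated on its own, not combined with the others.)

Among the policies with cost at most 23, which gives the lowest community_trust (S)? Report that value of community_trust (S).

Policy A (Q − 54):
  Q = 115 − 54 = 61
  S = 50 − 2·61 = -72
Policy B (Q + 19):
  Q = 115 + 19 = 134
  S = 50 − 2·134 = -218
Policy C (Q + 29):
  Q = 115 + 29 = 144
  S = 50 − 2·144 = -238
Comparing — Policy A: S=-72, Policy B: S=-218, Policy C: S=-238. Lowest is -238 (Policy C).

-238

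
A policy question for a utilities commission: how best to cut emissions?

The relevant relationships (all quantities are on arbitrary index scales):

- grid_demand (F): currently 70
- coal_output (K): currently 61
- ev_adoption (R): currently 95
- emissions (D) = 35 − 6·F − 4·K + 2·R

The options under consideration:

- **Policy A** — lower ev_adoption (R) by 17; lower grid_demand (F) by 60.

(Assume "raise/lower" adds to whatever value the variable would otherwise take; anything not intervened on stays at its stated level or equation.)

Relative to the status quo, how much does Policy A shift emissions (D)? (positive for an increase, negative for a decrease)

326

Baseline:
  F = 70
  K = 61
  R = 95
  D = 35 − 6·70 − 4·61 + 2·95 = -439
Policy A (R − 17, F − 60):
  F = 70 − 60 = 10
  K = 61
  R = 95 − 17 = 78
  D = 35 − 6·10 − 4·61 + 2·78 = -113
Change in D: -113 − (-439) = 326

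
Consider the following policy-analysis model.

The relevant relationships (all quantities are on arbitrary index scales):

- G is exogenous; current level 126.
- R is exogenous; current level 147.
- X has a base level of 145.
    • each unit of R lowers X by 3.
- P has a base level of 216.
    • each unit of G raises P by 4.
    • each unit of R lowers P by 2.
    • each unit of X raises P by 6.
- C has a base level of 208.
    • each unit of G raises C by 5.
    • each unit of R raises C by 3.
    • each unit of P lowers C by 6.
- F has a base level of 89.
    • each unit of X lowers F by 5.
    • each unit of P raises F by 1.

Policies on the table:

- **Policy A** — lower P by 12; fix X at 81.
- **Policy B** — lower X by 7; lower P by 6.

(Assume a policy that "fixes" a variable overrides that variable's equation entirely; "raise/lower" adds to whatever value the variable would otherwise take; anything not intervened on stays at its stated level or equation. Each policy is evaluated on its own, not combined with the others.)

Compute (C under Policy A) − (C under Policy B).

Policy A (P − 12, X := 81):
  G = 126
  R = 147
  X = 81
  P = 216 + 4·126 − 2·147 + 6·81 (−12 from intervention) = 900
  C = 208 + 5·126 + 3·147 − 6·900 = -4121
Policy B (X − 7, P − 6):
  G = 126
  R = 147
  X = 145 − 3·147 (−7 from intervention) = -303
  P = 216 + 4·126 − 2·147 + 6·(-303) (−6 from intervention) = -1398
  C = 208 + 5·126 + 3·147 − 6·(-1398) = 9667
C: -4121 − 9667 = -13788

-13788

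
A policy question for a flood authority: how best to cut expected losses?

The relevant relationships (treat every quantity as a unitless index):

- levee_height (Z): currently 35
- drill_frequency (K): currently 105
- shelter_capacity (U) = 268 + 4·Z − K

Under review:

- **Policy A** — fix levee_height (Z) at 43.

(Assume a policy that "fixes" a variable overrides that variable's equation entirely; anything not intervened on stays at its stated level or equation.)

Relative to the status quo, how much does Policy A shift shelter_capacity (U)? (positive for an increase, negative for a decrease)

Baseline:
  Z = 35
  K = 105
  U = 268 + 4·35 − 105 = 303
Policy A (Z := 43):
  Z = 43
  K = 105
  U = 268 + 4·43 − 105 = 335
Change in U: 335 − 303 = 32

32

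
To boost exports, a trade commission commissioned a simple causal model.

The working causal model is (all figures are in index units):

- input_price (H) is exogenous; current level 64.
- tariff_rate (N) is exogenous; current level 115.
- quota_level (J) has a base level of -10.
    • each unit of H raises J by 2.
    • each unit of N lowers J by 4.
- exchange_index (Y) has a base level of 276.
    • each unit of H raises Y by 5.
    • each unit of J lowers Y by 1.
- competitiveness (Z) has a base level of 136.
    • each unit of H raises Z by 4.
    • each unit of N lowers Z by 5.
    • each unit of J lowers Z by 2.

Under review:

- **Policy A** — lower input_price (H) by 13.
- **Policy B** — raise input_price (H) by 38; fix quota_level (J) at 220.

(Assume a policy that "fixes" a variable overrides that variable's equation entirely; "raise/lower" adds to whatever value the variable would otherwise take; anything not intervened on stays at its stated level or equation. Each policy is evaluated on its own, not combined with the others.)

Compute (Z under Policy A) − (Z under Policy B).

972

Policy A (H − 13):
  H = 64 − 13 = 51
  N = 115
  J = -10 + 2·51 − 4·115 = -368
  Z = 136 + 4·51 − 5·115 − 2·(-368) = 501
Policy B (H + 38, J := 220):
  H = 64 + 38 = 102
  N = 115
  J = 220
  Z = 136 + 4·102 − 5·115 − 2·220 = -471
Z: 501 − (-471) = 972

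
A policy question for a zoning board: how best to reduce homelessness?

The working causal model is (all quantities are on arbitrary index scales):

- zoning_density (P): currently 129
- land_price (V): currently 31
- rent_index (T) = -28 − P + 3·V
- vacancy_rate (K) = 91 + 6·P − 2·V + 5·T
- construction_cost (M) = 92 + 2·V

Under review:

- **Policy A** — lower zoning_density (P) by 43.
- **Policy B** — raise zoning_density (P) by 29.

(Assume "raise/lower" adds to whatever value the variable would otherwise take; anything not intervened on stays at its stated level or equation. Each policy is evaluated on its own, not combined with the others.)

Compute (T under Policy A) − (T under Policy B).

72

Policy A (P − 43):
  P = 129 − 43 = 86
  V = 31
  T = -28 − 86 + 3·31 = -21
Policy B (P + 29):
  P = 129 + 29 = 158
  V = 31
  T = -28 − 158 + 3·31 = -93
T: -21 − (-93) = 72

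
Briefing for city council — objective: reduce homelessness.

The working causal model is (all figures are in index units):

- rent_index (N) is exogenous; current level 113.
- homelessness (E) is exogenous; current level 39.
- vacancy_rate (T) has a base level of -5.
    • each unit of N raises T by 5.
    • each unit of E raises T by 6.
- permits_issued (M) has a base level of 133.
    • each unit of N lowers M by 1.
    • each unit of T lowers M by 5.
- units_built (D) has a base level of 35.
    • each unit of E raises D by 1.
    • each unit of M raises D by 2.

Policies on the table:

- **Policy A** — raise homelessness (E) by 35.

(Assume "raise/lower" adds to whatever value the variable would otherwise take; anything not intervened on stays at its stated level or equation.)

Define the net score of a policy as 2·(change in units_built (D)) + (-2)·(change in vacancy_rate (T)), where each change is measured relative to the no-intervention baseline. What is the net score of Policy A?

-4550

Baseline:
  N = 113
  E = 39
  T = -5 + 5·113 + 6·39 = 794
  M = 133 − 113 − 5·794 = -3950
  D = 35 + 39 + 2·(-3950) = -7826
Policy A (E + 35):
  N = 113
  E = 39 + 35 = 74
  T = -5 + 5·113 + 6·74 = 1004
  M = 133 − 113 − 5·1004 = -5000
  D = 35 + 74 + 2·(-5000) = -9891
ΔD = -9891 − (-7826) = -2065; ΔT = 1004 − 794 = 210
Score = 2·(-2065) + (-2)·210 = -4550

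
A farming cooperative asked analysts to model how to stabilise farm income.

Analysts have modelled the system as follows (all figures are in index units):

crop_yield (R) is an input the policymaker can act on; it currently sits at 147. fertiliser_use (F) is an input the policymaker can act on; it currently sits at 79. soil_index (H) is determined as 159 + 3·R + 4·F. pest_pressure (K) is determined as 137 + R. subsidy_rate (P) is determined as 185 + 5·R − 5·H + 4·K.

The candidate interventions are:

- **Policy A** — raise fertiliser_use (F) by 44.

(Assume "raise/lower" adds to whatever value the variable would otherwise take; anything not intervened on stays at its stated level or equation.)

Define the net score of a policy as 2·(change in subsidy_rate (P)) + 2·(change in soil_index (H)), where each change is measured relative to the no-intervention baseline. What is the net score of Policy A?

Baseline:
  R = 147
  F = 79
  H = 159 + 3·147 + 4·79 = 916
  K = 137 + 147 = 284
  P = 185 + 5·147 − 5·916 + 4·284 = -2524
Policy A (F + 44):
  R = 147
  F = 79 + 44 = 123
  H = 159 + 3·147 + 4·123 = 1092
  K = 137 + 147 = 284
  P = 185 + 5·147 − 5·1092 + 4·284 = -3404
ΔP = -3404 − (-2524) = -880; ΔH = 1092 − 916 = 176
Score = 2·(-880) + 2·176 = -1408

-1408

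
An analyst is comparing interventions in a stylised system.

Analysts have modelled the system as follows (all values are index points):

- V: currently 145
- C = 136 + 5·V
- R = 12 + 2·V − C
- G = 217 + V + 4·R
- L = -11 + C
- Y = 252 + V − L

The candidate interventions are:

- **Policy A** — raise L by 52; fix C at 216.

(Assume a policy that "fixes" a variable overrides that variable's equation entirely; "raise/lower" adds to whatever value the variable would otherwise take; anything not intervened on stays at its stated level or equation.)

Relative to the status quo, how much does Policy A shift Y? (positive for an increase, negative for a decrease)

Baseline:
  V = 145
  C = 136 + 5·145 = 861
  L = -11 + 861 = 850
  Y = 252 + 145 − 850 = -453
Policy A (L + 52, C := 216):
  V = 145
  C = 216
  L = -11 + 216 (+52 from intervention) = 257
  Y = 252 + 145 − 257 = 140
Change in Y: 140 − (-453) = 593

593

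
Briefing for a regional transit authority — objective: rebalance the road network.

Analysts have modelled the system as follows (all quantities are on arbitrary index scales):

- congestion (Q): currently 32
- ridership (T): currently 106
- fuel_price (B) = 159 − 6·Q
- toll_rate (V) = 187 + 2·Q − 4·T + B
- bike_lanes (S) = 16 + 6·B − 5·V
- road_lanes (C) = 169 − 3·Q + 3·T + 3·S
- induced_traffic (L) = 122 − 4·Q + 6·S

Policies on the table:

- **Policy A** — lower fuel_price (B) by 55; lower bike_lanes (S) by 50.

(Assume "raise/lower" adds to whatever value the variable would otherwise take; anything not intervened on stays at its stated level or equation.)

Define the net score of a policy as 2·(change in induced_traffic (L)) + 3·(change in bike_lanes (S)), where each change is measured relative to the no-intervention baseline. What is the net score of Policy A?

-1575

Baseline:
  Q = 32
  T = 106
  B = 159 − 6·32 = -33
  V = 187 + 2·32 − 4·106 + (-33) = -206
  S = 16 + 6·(-33) − 5·(-206) = 848
  L = 122 − 4·32 + 6·848 = 5082
Policy A (B − 55, S − 50):
  Q = 32
  T = 106
  B = 159 − 6·32 (−55 from intervention) = -88
  V = 187 + 2·32 − 4·106 + (-88) = -261
  S = 16 + 6·(-88) − 5·(-261) (−50 from intervention) = 743
  L = 122 − 4·32 + 6·743 = 4452
ΔL = 4452 − 5082 = -630; ΔS = 743 − 848 = -105
Score = 2·(-630) + 3·(-105) = -1575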